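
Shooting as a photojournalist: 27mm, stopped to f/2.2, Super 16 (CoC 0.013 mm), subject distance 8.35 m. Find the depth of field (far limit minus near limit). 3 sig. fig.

6.10 m

Hyperfocal distance H = f²/(N·c) + f = 27²/(2.2 × 0.013) + 27 = 729/0.0286 + 27 ≈ 25516.5 mm ≈ 25.52 m.
Near limit Dn = s·(H − f)/(H + s − 2f) = 8350 × (25516.5 − 27) / (25516.5 + 8350 − 2 × 27) = 8350 × 25489.5 / 33812.5 ≈ 6294.6 mm.
Far limit Df = s·(H − f)/(H − s) = 8350 × (25516.5 − 27) / (25516.5 − 8350) = 8350 × 25489.5 / 17166.5 ≈ 12398.4 mm.
Depth of field = Df − Dn = 12398.4 − 6294.6 ≈ 6103.8 mm ≈ 6.10 m.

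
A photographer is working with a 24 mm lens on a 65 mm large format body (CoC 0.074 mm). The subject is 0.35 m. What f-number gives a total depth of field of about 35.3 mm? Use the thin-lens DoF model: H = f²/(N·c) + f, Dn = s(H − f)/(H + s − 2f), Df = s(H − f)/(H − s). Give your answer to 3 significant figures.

f/1.20

Write h = H − f = f²/(N·c). The thin-lens limits are Dn = s·h/(h + (s−f)) and Df = s·h/(h − (s−f)), so DoF = Df − Dn = 2·s·(s−f)·h / (h² − (s−f)²).
That is a quadratic in h: DoF·h² − 2·s·(s−f)·h − DoF·(s−f)² = 0 ⇒ h = (s−f)·(s + √(s² + DoF²)) / DoF = 326 × (350 + √(350² + 35.3²)) / 35.3 = 326 × (350 + 351.776) / 35.3 ≈ 6481.0 mm.
Then N = f²/(c·h) = 24² / (0.074 × 6481.0) = 576 / 479.59 ≈ 1.20.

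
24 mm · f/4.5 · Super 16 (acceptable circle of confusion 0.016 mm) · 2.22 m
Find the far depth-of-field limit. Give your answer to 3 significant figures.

3.06 m

Hyperfocal distance H = f²/(N·c) + f = 24²/(4.5 × 0.016) + 24 = 576/0.072 + 24 ≈ 8024.0 mm ≈ 8.024 m.
Far limit Df = s·(H − f)/(H − s) = 2220 × (8024.0 − 24) / (8024.0 − 2220) = 2220 × 8000.0 / 5804.0 ≈ 3060.0 mm ≈ 3.06 m.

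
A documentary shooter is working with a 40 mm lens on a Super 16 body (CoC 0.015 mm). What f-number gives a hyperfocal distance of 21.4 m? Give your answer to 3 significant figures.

f/4.99

Rearrange H = f²/(N·c) + f for N: N = f² / ((H − f)·c).
N = 40² / ((21400 − 40) × 0.015) = 1600 / 320.4 ≈ 4.99.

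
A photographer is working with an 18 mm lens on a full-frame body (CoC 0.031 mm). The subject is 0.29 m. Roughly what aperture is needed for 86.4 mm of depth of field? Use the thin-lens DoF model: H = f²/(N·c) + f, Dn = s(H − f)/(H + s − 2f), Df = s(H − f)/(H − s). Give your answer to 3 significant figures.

f/5.60

Write h = H − f = f²/(N·c). The thin-lens limits are Dn = s·h/(h + (s−f)) and Df = s·h/(h − (s−f)), so DoF = Df − Dn = 2·s·(s−f)·h / (h² − (s−f)²).
That is a quadratic in h: DoF·h² − 2·s·(s−f)·h − DoF·(s−f)² = 0 ⇒ h = (s−f)·(s + √(s² + DoF²)) / DoF = 272 × (290 + √(290² + 86.4²)) / 86.4 = 272 × (290 + 302.597) / 86.4 ≈ 1865.6 mm.
Then N = f²/(c·h) = 18² / (0.031 × 1865.6) = 324 / 57.833 ≈ 5.60.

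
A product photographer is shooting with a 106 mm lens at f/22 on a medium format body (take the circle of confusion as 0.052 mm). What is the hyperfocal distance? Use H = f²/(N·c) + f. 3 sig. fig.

9.93 m

Hyperfocal distance H = f²/(N·c) + f = 106²/(22 × 0.052) + 106 = 11236/1.144 + 106 ≈ 9927.7 mm ≈ 9.93 m.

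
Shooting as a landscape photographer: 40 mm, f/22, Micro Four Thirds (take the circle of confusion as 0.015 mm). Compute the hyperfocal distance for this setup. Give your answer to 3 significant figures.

4.89 m

Hyperfocal distance H = f²/(N·c) + f = 40²/(22 × 0.015) + 40 = 1600/0.33 + 40 ≈ 4888.5 mm ≈ 4.89 m.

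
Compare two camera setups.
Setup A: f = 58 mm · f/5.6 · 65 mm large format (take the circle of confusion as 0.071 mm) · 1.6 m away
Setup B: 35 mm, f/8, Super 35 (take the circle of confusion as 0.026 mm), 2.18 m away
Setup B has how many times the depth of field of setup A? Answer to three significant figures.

Setup A: H = 58²/(5.6×0.071) + 58 ≈ 8518.8 mm; DoF = Df − Dn = 1956.60 − 1353.35 ≈ 603.25 mm.
Setup B: H = 35²/(8×0.026) + 35 ≈ 5924.4 mm; DoF = Df − Dn = 3428.8 − 1598.0 ≈ 1830.8 mm.
Ratio = 1830.8 / 603.25 ≈ 3.03.

3.03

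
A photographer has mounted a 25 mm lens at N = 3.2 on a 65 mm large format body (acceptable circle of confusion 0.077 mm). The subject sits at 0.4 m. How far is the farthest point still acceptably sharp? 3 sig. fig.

469 mm

Hyperfocal distance H = f²/(N·c) + f = 25²/(3.2 × 0.077) + 25 = 625/0.2464 + 25 ≈ 2561.5 mm ≈ 2.562 m.
Far limit Df = s·(H − f)/(H − s) = 400 × (2561.5 − 25) / (2561.5 − 400) = 400 × 2536.5 / 2161.5 ≈ 469.40 mm.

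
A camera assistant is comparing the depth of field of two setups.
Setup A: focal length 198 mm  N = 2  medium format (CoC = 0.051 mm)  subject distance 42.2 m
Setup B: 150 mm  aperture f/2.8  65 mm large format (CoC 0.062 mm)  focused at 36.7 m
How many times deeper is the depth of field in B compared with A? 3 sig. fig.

Setup A: H = 198²/(2×0.051) + 198 ≈ 384550.9 mm; DoF = Df − Dn = 47377.4 − 38042.7 ≈ 9334.7 mm.
Setup B: H = 150²/(2.8×0.062) + 150 ≈ 129758.3 mm; DoF = Df − Dn = 51114 − 28627 ≈ 22487 mm.
Ratio = 22487 / 9334.7 ≈ 2.41.

2.41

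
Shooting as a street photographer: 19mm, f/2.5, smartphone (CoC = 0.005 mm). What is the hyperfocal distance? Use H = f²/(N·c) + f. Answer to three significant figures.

28.9 m

Hyperfocal distance H = f²/(N·c) + f = 19²/(2.5 × 0.005) + 19 = 361/0.0125 + 19 ≈ 28899.0 mm ≈ 28.9 m.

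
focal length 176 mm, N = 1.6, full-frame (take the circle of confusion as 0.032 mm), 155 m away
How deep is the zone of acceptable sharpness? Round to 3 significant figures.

84.9 m

Hyperfocal distance H = f²/(N·c) + f = 176²/(1.6 × 0.032) + 176 = 30976/0.0512 + 176 ≈ 605176.0 mm ≈ 605.2 m.
Near limit Dn = s·(H − f)/(H + s − 2f) = 155000 × (605176.0 − 176) / (605176.0 + 155000 − 2 × 176) = 155000 × 605000.0 / 759824.0 ≈ 123417 mm.
Far limit Df = s·(H − f)/(H − s) = 155000 × (605176.0 − 176) / (605176.0 − 155000) = 155000 × 605000.0 / 450176.0 ≈ 208307 mm.
Depth of field = Df − Dn = 208307 − 123417 ≈ 84890 mm ≈ 84.9 m.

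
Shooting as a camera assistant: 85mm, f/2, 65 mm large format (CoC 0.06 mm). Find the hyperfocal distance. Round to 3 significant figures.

60.3 m

Hyperfocal distance H = f²/(N·c) + f = 85²/(2 × 0.06) + 85 = 7225/0.12 + 85 ≈ 60293.3 mm ≈ 60.3 m.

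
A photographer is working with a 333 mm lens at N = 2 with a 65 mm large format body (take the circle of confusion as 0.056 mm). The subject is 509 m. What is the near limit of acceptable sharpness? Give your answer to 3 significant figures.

Hyperfocal distance H = f²/(N·c) + f = 333²/(2 × 0.056) + 333 = 110889/0.112 + 333 ≈ 990413.4 mm ≈ 990.4 m.
Near limit Dn = s·(H − f)/(H + s − 2f) = 509000 × (990413.4 − 333) / (990413.4 + 509000 − 2 × 333) = 509000 × 990080.4 / 1498747.4 ≈ 336248 mm ≈ 336 m.

336 m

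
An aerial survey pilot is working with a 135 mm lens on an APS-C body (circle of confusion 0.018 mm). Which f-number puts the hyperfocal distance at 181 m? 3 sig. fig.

f/5.60

Rearrange H = f²/(N·c) + f for N: N = f² / ((H − f)·c).
N = 135² / ((181000 − 135) × 0.018) = 18225 / 3256 ≈ 5.60.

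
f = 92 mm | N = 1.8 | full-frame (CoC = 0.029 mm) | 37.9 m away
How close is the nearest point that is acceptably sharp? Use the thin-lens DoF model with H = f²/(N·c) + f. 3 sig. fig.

30.7 m

Hyperfocal distance H = f²/(N·c) + f = 92²/(1.8 × 0.029) + 92 = 8464/0.0522 + 92 ≈ 162237.6 mm ≈ 162.2 m.
Near limit Dn = s·(H − f)/(H + s − 2f) = 37900 × (162237.6 − 92) / (162237.6 + 37900 − 2 × 92) = 37900 × 162145.6 / 199953.6 ≈ 30734 mm ≈ 30.7 m.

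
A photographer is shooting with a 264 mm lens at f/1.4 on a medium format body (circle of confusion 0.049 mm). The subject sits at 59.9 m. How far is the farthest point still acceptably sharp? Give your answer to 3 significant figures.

63.6 m

Hyperfocal distance H = f²/(N·c) + f = 264²/(1.4 × 0.049) + 264 = 69696/0.0686 + 264 ≈ 1016240.7 mm ≈ 1016 m.
Far limit Df = s·(H − f)/(H − s) = 59900 × (1016240.7 − 264) / (1016240.7 − 59900) = 59900 × 1015976.7 / 956340.7 ≈ 63635 mm ≈ 63.6 m.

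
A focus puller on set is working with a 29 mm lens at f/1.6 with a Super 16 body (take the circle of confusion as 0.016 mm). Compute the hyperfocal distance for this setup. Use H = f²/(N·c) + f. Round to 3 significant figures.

Hyperfocal distance H = f²/(N·c) + f = 29²/(1.6 × 0.016) + 29 = 841/0.0256 + 29 ≈ 32880.6 mm ≈ 32.9 m.

32.9 m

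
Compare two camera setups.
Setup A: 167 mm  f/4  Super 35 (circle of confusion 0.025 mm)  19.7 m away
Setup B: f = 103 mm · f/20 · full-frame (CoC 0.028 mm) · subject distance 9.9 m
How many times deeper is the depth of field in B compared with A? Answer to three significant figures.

5.04

Setup A: H = 167²/(4×0.025) + 167 ≈ 279057.0 mm; DoF = Df − Dn = 21183.7 − 18410.6 ≈ 2773.1 mm.
Setup B: H = 103²/(20×0.028) + 103 ≈ 19047.6 mm; DoF = Df − Dn = 20503 − 6525 ≈ 13978 mm.
Ratio = 13978 / 2773.1 ≈ 5.04.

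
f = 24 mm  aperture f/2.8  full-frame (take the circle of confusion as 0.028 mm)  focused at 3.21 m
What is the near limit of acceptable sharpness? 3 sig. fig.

2.24 m

Hyperfocal distance H = f²/(N·c) + f = 24²/(2.8 × 0.028) + 24 = 576/0.0784 + 24 ≈ 7370.9 mm ≈ 7.371 m.
Near limit Dn = s·(H − f)/(H + s − 2f) = 3210 × (7370.9 − 24) / (7370.9 + 3210 − 2 × 24) = 3210 × 7346.9 / 10532.9 ≈ 2239.0 mm ≈ 2.24 m.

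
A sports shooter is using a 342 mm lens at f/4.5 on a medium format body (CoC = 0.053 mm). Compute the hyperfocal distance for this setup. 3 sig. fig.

491 m

Hyperfocal distance H = f²/(N·c) + f = 342²/(4.5 × 0.053) + 342 = 116964/0.2385 + 342 ≈ 490757.1 mm ≈ 491 m.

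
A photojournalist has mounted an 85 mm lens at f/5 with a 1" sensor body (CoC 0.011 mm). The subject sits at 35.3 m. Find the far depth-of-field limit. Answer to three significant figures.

Hyperfocal distance H = f²/(N·c) + f = 85²/(5 × 0.011) + 85 = 7225/0.055 + 85 ≈ 131448.6 mm ≈ 131.4 m.
Far limit Df = s·(H − f)/(H − s) = 35300 × (131448.6 − 85) / (131448.6 − 35300) = 35300 × 131363.6 / 96148.6 ≈ 48229 mm ≈ 48.2 m.

48.2 m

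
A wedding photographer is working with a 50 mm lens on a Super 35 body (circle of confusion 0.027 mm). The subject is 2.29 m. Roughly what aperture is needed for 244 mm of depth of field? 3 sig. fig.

f/2.20

Write h = H − f = f²/(N·c). The thin-lens limits are Dn = s·h/(h + (s−f)) and Df = s·h/(h − (s−f)), so DoF = Df − Dn = 2·s·(s−f)·h / (h² − (s−f)²).
That is a quadratic in h: DoF·h² − 2·s·(s−f)·h − DoF·(s−f)² = 0 ⇒ h = (s−f)·(s + √(s² + DoF²)) / DoF = 2240 × (2290 + √(2290² + 244²)) / 244 = 2240 × (2290 + 2302.96) / 244 ≈ 42165 mm.
Then N = f²/(c·h) = 50² / (0.027 × 42165) = 2500 / 1138.5 ≈ 2.20.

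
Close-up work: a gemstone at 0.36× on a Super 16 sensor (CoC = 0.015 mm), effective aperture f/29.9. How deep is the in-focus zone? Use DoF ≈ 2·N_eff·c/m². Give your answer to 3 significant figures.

6.92 mm

At magnification m, DoF ≈ 2·N_eff·c/m² = 2 × 29.9 × 0.015 / 0.36² = 0.897 / 0.1296 ≈ 6.92 mm.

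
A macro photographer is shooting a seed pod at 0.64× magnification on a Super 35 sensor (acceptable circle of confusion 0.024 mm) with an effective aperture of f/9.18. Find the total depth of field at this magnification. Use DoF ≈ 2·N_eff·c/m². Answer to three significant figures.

At magnification m, DoF ≈ 2·N_eff·c/m² = 2 × 9.18 × 0.024 / 0.64² = 0.4406 / 0.4096 ≈ 1.08 mm.

1.08 mm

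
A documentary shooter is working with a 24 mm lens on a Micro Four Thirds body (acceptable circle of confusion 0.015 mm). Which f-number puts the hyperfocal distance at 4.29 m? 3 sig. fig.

f/9

Rearrange H = f²/(N·c) + f for N: N = f² / ((H − f)·c).
N = 24² / ((4290 − 24) × 0.015) = 576 / 63.99 ≈ 9.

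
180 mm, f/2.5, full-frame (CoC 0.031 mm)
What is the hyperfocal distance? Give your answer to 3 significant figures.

418 m

Hyperfocal distance H = f²/(N·c) + f = 180²/(2.5 × 0.031) + 180 = 32400/0.0775 + 180 ≈ 418244.5 mm ≈ 418 m.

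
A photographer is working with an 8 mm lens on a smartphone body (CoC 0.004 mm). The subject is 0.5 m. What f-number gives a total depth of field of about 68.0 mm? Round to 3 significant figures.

f/2.20

Write h = H − f = f²/(N·c). The thin-lens limits are Dn = s·h/(h + (s−f)) and Df = s·h/(h − (s−f)), so DoF = Df − Dn = 2·s·(s−f)·h / (h² − (s−f)²).
That is a quadratic in h: DoF·h² − 2·s·(s−f)·h − DoF·(s−f)² = 0 ⇒ h = (s−f)·(s + √(s² + DoF²)) / DoF = 492 × (500 + √(500² + 68²)) / 68 = 492 × (500 + 504.603) / 68 ≈ 7268.6 mm.
Then N = f²/(c·h) = 8² / (0.004 × 7268.6) = 64 / 29.074 ≈ 2.20.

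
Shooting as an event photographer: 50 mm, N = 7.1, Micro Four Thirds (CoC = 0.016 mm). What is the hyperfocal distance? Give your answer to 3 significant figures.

22.1 m

Hyperfocal distance H = f²/(N·c) + f = 50²/(7.1 × 0.016) + 50 = 2500/0.1136 + 50 ≈ 22057.0 mm ≈ 22.1 m.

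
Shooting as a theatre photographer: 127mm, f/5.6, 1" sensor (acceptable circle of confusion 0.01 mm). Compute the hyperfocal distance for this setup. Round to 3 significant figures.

Hyperfocal distance H = f²/(N·c) + f = 127²/(5.6 × 0.01) + 127 = 16129/0.056 + 127 ≈ 288144.9 mm ≈ 288 m.

288 m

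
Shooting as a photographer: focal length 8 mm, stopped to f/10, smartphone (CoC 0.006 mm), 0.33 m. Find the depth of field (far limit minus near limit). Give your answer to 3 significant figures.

219 mm

Hyperfocal distance H = f²/(N·c) + f = 8²/(10 × 0.006) + 8 = 64/0.06 + 8 ≈ 1074.7 mm ≈ 1.075 m.
Near limit Dn = s·(H − f)/(H + s − 2f) = 330 × (1074.7 − 8) / (1074.7 + 330 − 2 × 8) = 330 × 1066.7 / 1388.7 ≈ 253.48 mm.
Far limit Df = s·(H − f)/(H − s) = 330 × (1074.7 − 8) / (1074.7 − 330) = 330 × 1066.7 / 744.7 ≈ 472.69 mm.
Depth of field = Df − Dn = 472.69 − 253.48 ≈ 219.21 mm.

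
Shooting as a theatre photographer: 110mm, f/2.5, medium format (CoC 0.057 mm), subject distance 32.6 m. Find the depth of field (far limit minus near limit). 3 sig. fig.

29.2 m

Hyperfocal distance H = f²/(N·c) + f = 110²/(2.5 × 0.057) + 110 = 12100/0.1425 + 110 ≈ 85022.3 mm ≈ 85.02 m.
Near limit Dn = s·(H − f)/(H + s − 2f) = 32600 × (85022.3 − 110) / (85022.3 + 32600 − 2 × 110) = 32600 × 84912.3 / 117402.3 ≈ 23578 mm.
Far limit Df = s·(H − f)/(H − s) = 32600 × (85022.3 − 110) / (85022.3 − 32600) = 32600 × 84912.3 / 52422.3 ≈ 52805 mm.
Depth of field = Df − Dn = 52805 − 23578 ≈ 29227 mm ≈ 29.2 m.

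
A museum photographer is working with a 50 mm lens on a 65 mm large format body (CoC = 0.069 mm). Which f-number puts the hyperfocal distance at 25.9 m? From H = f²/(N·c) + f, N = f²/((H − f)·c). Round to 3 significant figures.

Rearrange H = f²/(N·c) + f for N: N = f² / ((H − f)·c).
N = 50² / ((25900 − 50) × 0.069) = 2500 / 1784 ≈ 1.40.

f/1.40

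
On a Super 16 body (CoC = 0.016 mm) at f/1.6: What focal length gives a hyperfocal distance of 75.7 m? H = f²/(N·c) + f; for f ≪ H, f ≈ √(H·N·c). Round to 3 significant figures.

From H = f²/(N·c) + f, with f ≪ H: f ≈ √(H·N·c) = √(75700 × 1.6 × 0.016) = √1937.9 ≈ 44.02 mm.
The +f correction barely moves this — solving exactly, f² + N·c·f − N·c·H = 0 ⇒ f = (−N·c + √((N·c)² + 4·N·c·H))/2 = (−0.0256 + √7751.7)/2 ≈ 44.009 mm, so f ≈ 44.0 mm.

44.0 mm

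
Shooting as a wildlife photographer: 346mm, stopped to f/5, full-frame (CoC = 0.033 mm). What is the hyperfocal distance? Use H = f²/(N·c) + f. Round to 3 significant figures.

726 m

Hyperfocal distance H = f²/(N·c) + f = 346²/(5 × 0.033) + 346 = 119716/0.165 + 346 ≈ 725897.5 mm ≈ 726 m.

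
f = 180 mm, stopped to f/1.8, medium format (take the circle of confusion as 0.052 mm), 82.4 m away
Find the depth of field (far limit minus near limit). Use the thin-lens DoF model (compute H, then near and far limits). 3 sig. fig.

Hyperfocal distance H = f²/(N·c) + f = 180²/(1.8 × 0.052) + 180 = 32400/0.0936 + 180 ≈ 346333.8 mm ≈ 346.3 m.
Near limit Dn = s·(H − f)/(H + s − 2f) = 82400 × (346333.8 − 180) / (346333.8 + 82400 − 2 × 180) = 82400 × 346153.8 / 428373.8 ≈ 66585 mm.
Far limit Df = s·(H − f)/(H − s) = 82400 × (346333.8 − 180) / (346333.8 − 82400) = 82400 × 346153.8 / 263933.8 ≈ 108069 mm.
Depth of field = Df − Dn = 108069 − 66585 ≈ 41484 mm ≈ 41.5 m.

41.5 m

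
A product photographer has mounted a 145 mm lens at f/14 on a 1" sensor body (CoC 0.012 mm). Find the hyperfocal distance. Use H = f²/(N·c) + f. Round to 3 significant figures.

125 m

Hyperfocal distance H = f²/(N·c) + f = 145²/(14 × 0.012) + 145 = 21025/0.168 + 145 ≈ 125293.8 mm ≈ 125 m.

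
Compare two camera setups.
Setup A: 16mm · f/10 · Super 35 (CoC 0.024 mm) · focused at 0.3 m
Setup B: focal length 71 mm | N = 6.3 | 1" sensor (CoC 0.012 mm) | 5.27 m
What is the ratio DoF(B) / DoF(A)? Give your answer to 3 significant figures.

Setup A: H = 16²/(10×0.024) + 16 ≈ 1082.7 mm; DoF = Df − Dn = 408.86 − 236.92 ≈ 171.94 mm.
Setup B: H = 71²/(6.3×0.012) + 71 ≈ 66750.9 mm; DoF = Df − Dn = 5715.65 − 4888.82 ≈ 826.83 mm.
Ratio = 826.83 / 171.94 ≈ 4.81.

4.81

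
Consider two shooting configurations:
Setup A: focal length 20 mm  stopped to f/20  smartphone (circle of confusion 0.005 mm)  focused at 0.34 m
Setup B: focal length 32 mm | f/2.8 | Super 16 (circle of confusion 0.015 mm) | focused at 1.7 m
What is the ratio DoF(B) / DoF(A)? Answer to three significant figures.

4.27

Setup A: H = 20²/(20×0.005) + 20 ≈ 4020.0 mm; DoF = Df − Dn = 369.565 − 314.815 ≈ 54.750 mm.
Setup B: H = 32²/(2.8×0.015) + 32 ≈ 24413.0 mm; DoF = Df − Dn = 1824.85 − 1591.14 ≈ 233.71 mm.
Ratio = 233.71 / 54.750 ≈ 4.27.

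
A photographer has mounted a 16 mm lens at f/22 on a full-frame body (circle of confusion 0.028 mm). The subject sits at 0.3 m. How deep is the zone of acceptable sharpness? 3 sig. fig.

Hyperfocal distance H = f²/(N·c) + f = 16²/(22 × 0.028) + 16 = 256/0.616 + 16 ≈ 431.6 mm ≈ 0.432 m.
Near limit Dn = s·(H − f)/(H + s − 2f) = 300 × (431.6 − 16) / (431.6 + 300 − 2 × 16) = 300 × 415.6 / 699.6 ≈ 178.21 mm.
Far limit Df = s·(H − f)/(H − s) = 300 × (431.6 − 16) / (431.6 − 300) = 300 × 415.6 / 131.6 ≈ 947.49 mm.
Depth of field = Df − Dn = 947.49 − 178.21 ≈ 769.28 mm ≈ 0.769 m.

0.769 m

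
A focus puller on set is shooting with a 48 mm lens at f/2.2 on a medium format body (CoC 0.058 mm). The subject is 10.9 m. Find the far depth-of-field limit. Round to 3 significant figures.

Hyperfocal distance H = f²/(N·c) + f = 48²/(2.2 × 0.058) + 48 = 2304/0.1276 + 48 ≈ 18104.4 mm ≈ 18.10 m.
Far limit Df = s·(H − f)/(H − s) = 10900 × (18104.4 − 48) / (18104.4 − 10900) = 10900 × 18056.4 / 7204.4 ≈ 27319 mm ≈ 27.3 m.

27.3 m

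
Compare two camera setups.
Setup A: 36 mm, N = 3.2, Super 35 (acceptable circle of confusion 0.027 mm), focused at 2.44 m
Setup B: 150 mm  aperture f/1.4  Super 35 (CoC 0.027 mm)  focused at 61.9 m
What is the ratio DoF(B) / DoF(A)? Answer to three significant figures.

16.2

Setup A: H = 36²/(3.2×0.027) + 36 ≈ 15036.0 mm; DoF = Df − Dn = 2905.68 − 2102.96 ≈ 802.72 mm.
Setup B: H = 150²/(1.4×0.027) + 150 ≈ 595388.1 mm; DoF = Df − Dn = 69065 − 56082 ≈ 12983 mm.
Ratio = 12983 / 802.72 ≈ 16.2.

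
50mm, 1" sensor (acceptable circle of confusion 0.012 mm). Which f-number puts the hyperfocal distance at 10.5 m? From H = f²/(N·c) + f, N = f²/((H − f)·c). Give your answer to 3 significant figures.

f/19.9

Rearrange H = f²/(N·c) + f for N: N = f² / ((H − f)·c).
N = 50² / ((10500 − 50) × 0.012) = 2500 / 125.4 ≈ 19.9.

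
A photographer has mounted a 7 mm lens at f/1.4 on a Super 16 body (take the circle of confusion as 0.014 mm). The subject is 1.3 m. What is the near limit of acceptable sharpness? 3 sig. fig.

Hyperfocal distance H = f²/(N·c) + f = 7²/(1.4 × 0.014) + 7 = 49/0.0196 + 7 ≈ 2507.0 mm ≈ 2.507 m.
Near limit Dn = s·(H − f)/(H + s − 2f) = 1300 × (2507.0 − 7) / (2507.0 + 1300 − 2 × 7) = 1300 × 2500.0 / 3793.0 ≈ 856.84 mm ≈ 0.857 m.

0.857 m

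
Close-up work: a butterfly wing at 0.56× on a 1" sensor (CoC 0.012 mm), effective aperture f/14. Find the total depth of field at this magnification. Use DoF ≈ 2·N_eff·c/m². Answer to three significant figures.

1.07 mm

At magnification m, DoF ≈ 2·N_eff·c/m² = 2 × 14 × 0.012 / 0.56² = 0.336 / 0.3136 ≈ 1.07 mm.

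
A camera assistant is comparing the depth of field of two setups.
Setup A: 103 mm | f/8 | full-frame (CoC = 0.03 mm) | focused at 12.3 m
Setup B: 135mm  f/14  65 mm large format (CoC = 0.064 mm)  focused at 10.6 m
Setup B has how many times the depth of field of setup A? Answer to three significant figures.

Setup A: H = 103²/(8×0.03) + 103 ≈ 44307.2 mm; DoF = Df − Dn = 16987.2 − 9640.1 ≈ 7347.1 mm.
Setup B: H = 135²/(14×0.064) + 135 ≈ 20475.4 mm; DoF = Df − Dn = 21833 − 6999 ≈ 14834 mm.
Ratio = 14834 / 7347.1 ≈ 2.02.

2.02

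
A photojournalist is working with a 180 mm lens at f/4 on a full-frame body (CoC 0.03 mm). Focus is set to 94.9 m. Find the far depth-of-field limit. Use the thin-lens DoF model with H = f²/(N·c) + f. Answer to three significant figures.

Hyperfocal distance H = f²/(N·c) + f = 180²/(4 × 0.03) + 180 = 32400/0.12 + 180 ≈ 270180.0 mm ≈ 270.2 m.
Far limit Df = s·(H − f)/(H − s) = 94900 × (270180.0 − 180) / (270180.0 − 94900) = 94900 × 270000.0 / 175280.0 ≈ 146183 mm ≈ 146 m.

146 m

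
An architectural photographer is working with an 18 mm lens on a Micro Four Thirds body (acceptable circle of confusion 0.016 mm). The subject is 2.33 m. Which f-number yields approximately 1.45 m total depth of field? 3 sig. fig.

f/2.50

Write h = H − f = f²/(N·c). The thin-lens limits are Dn = s·h/(h + (s−f)) and Df = s·h/(h − (s−f)), so DoF = Df − Dn = 2·s·(s−f)·h / (h² − (s−f)²).
That is a quadratic in h: DoF·h² − 2·s·(s−f)·h − DoF·(s−f)² = 0 ⇒ h = (s−f)·(s + √(s² + DoF²)) / DoF = 2312 × (2330 + √(2330² + 1450²)) / 1450 = 2312 × (2330 + 2744.34) / 1450 ≈ 8090.9 mm.
Then N = f²/(c·h) = 18² / (0.016 × 8090.9) = 324 / 129.46 ≈ 2.50.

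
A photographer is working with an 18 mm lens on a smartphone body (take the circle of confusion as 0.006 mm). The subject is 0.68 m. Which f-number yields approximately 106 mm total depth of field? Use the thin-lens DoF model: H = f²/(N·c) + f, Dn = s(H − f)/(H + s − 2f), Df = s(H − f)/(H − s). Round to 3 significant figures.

Write h = H − f = f²/(N·c). The thin-lens limits are Dn = s·h/(h + (s−f)) and Df = s·h/(h − (s−f)), so DoF = Df − Dn = 2·s·(s−f)·h / (h² − (s−f)²).
That is a quadratic in h: DoF·h² − 2·s·(s−f)·h − DoF·(s−f)² = 0 ⇒ h = (s−f)·(s + √(s² + DoF²)) / DoF = 662 × (680 + √(680² + 106²)) / 106 = 662 × (680 + 688.212) / 106 ≈ 8544.9 mm.
Then N = f²/(c·h) = 18² / (0.006 × 8544.9) = 324 / 51.269 ≈ 6.32.

f/6.32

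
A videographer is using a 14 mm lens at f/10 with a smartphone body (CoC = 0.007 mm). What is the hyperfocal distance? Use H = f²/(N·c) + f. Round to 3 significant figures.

Hyperfocal distance H = f²/(N·c) + f = 14²/(10 × 0.007) + 14 = 196/0.07 + 14 ≈ 2814.0 mm ≈ 2.81 m.

2.81 m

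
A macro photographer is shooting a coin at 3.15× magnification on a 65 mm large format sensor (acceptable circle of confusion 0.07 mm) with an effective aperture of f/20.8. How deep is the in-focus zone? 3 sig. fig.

0.293 mm

At magnification m, DoF ≈ 2·N_eff·c/m² = 2 × 20.8 × 0.07 / 3.15² = 2.912 / 9.922 ≈ 0.293 mm.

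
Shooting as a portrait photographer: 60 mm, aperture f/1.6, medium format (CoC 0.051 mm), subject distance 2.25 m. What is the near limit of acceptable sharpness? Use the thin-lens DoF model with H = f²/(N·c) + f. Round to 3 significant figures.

2.14 m

Hyperfocal distance H = f²/(N·c) + f = 60²/(1.6 × 0.051) + 60 = 3600/0.0816 + 60 ≈ 44177.6 mm ≈ 44.18 m.
Near limit Dn = s·(H − f)/(H + s − 2f) = 2250 × (44177.6 − 60) / (44177.6 + 2250 − 2 × 60) = 2250 × 44117.6 / 46307.6 ≈ 2143.6 mm ≈ 2.14 m.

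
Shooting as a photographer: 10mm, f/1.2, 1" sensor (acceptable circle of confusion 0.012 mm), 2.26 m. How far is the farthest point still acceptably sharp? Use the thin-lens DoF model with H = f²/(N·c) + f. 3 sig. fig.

3.34 m

Hyperfocal distance H = f²/(N·c) + f = 10²/(1.2 × 0.012) + 10 = 100/0.0144 + 10 ≈ 6954.4 mm ≈ 6.954 m.
Far limit Df = s·(H − f)/(H − s) = 2260 × (6954.4 − 10) / (6954.4 − 2260) = 2260 × 6944.4 / 4694.4 ≈ 3343.2 mm ≈ 3.34 m.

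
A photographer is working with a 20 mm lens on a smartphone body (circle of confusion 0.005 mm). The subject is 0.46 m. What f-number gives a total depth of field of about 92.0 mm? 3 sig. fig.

Write h = H − f = f²/(N·c). The thin-lens limits are Dn = s·h/(h + (s−f)) and Df = s·h/(h − (s−f)), so DoF = Df − Dn = 2·s·(s−f)·h / (h² − (s−f)²).
That is a quadratic in h: DoF·h² − 2·s·(s−f)·h − DoF·(s−f)² = 0 ⇒ h = (s−f)·(s + √(s² + DoF²)) / DoF = 440 × (460 + √(460² + 92²)) / 92 = 440 × (460 + 469.110) / 92 ≈ 4443.6 mm.
Then N = f²/(c·h) = 20² / (0.005 × 4443.6) = 400 / 22.218 ≈ 18.

f/18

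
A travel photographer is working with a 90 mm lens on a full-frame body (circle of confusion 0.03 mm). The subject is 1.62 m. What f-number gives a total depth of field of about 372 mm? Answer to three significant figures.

f/20

Write h = H − f = f²/(N·c). The thin-lens limits are Dn = s·h/(h + (s−f)) and Df = s·h/(h − (s−f)), so DoF = Df − Dn = 2·s·(s−f)·h / (h² − (s−f)²).
That is a quadratic in h: DoF·h² − 2·s·(s−f)·h − DoF·(s−f)² = 0 ⇒ h = (s−f)·(s + √(s² + DoF²)) / DoF = 1530 × (1620 + √(1620² + 372²)) / 372 = 1530 × (1620 + 1662.16) / 372 ≈ 13499 mm.
Then N = f²/(c·h) = 90² / (0.03 × 13499) = 8100 / 404.98 ≈ 20.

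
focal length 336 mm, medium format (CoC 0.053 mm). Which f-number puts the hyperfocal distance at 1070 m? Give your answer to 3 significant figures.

Rearrange H = f²/(N·c) + f for N: N = f² / ((H − f)·c).
N = 336² / ((1070000 − 336) × 0.053) = 112896 / 56692 ≈ 1.99.

f/1.99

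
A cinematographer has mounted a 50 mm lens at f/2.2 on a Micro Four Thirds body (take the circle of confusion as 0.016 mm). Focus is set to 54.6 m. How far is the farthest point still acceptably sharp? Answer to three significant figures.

Hyperfocal distance H = f²/(N·c) + f = 50²/(2.2 × 0.016) + 50 = 2500/0.0352 + 50 ≈ 71072.7 mm ≈ 71.07 m.
Far limit Df = s·(H − f)/(H − s) = 54600 × (71072.7 − 50) / (71072.7 − 54600) = 54600 × 71022.7 / 16472.7 ≈ 235410 mm ≈ 235 m.

235 m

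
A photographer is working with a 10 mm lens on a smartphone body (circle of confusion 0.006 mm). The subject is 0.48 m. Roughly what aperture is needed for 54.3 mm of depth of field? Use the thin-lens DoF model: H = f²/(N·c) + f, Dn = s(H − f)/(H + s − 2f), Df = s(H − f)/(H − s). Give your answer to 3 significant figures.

f/2.00

Write h = H − f = f²/(N·c). The thin-lens limits are Dn = s·h/(h + (s−f)) and Df = s·h/(h − (s−f)), so DoF = Df − Dn = 2·s·(s−f)·h / (h² − (s−f)²).
That is a quadratic in h: DoF·h² − 2·s·(s−f)·h − DoF·(s−f)² = 0 ⇒ h = (s−f)·(s + √(s² + DoF²)) / DoF = 470 × (480 + √(480² + 54.3²)) / 54.3 = 470 × (480 + 483.062) / 54.3 ≈ 8335.9 mm.
Then N = f²/(c·h) = 10² / (0.006 × 8335.9) = 100 / 50.015 ≈ 2.00.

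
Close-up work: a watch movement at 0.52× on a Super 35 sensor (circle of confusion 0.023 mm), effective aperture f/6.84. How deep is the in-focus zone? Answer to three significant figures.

1.16 mm

At magnification m, DoF ≈ 2·N_eff·c/m² = 2 × 6.84 × 0.023 / 0.52² = 0.3146 / 0.2704 ≈ 1.16 mm.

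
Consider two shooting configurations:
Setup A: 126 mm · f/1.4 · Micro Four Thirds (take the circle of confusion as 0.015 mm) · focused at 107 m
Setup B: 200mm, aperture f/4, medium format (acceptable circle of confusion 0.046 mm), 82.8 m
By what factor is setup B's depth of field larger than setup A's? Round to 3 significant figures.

2.38

Setup A: H = 126²/(1.4×0.015) + 126 ≈ 756126.0 mm; DoF = Df − Dn = 124617 − 93747 ≈ 30870 mm.
Setup B: H = 200²/(4×0.046) + 200 ≈ 217591.3 mm; DoF = Df − Dn = 133540 − 60002 ≈ 73538 mm.
Ratio = 73538 / 30870 ≈ 2.38.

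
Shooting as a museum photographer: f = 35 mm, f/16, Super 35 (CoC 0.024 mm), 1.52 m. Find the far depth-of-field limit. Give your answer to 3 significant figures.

2.84 m

Hyperfocal distance H = f²/(N·c) + f = 35²/(16 × 0.024) + 35 = 1225/0.384 + 35 ≈ 3225.1 mm ≈ 3.225 m.
Far limit Df = s·(H − f)/(H − s) = 1520 × (3225.1 − 35) / (3225.1 − 1520) = 1520 × 3190.1 / 1705.1 ≈ 2843.8 mm ≈ 2.84 m.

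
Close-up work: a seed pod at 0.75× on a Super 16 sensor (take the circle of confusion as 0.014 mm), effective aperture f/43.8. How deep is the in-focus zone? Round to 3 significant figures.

2.18 mm

At magnification m, DoF ≈ 2·N_eff·c/m² = 2 × 43.8 × 0.014 / 0.75² = 1.226 / 0.5625 ≈ 2.18 mm.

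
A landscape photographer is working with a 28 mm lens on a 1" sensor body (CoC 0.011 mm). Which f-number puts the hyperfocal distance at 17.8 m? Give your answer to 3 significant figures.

Rearrange H = f²/(N·c) + f for N: N = f² / ((H − f)·c).
N = 28² / ((17800 − 28) × 0.011) = 784 / 195.5 ≈ 4.01.

f/4.01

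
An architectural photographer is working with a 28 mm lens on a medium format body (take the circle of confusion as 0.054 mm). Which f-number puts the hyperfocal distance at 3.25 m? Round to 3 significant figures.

Rearrange H = f²/(N·c) + f for N: N = f² / ((H − f)·c).
N = 28² / ((3250 − 28) × 0.054) = 784 / 174.0 ≈ 4.51.

f/4.51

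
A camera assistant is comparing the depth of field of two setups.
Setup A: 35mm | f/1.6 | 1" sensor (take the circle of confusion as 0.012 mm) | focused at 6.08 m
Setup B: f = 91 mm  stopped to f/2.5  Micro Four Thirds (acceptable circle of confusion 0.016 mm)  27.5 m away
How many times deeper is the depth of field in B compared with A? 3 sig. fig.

6.38

Setup A: H = 35²/(1.6×0.012) + 35 ≈ 63837.1 mm; DoF = Df − Dn = 6716.3 − 5553.8 ≈ 1162.5 mm.
Setup B: H = 91²/(2.5×0.016) + 91 ≈ 207116.0 mm; DoF = Df − Dn = 31696.4 − 24284.8 ≈ 7411.6 mm.
Ratio = 7411.6 / 1162.5 ≈ 6.38.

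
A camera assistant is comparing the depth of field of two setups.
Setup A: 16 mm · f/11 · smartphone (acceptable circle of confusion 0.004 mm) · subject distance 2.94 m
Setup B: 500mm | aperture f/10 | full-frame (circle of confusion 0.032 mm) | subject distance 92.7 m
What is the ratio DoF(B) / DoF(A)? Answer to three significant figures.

Setup A: H = 16²/(11×0.004) + 16 ≈ 5834.2 mm; DoF = Df − Dn = 5910.3 − 1956.7 ≈ 3953.6 mm.
Setup B: H = 500²/(10×0.032) + 500 ≈ 781750.0 mm; DoF = Df − Dn = 105104 − 82915 ≈ 22189 mm.
Ratio = 22189 / 3953.6 ≈ 5.61.

5.61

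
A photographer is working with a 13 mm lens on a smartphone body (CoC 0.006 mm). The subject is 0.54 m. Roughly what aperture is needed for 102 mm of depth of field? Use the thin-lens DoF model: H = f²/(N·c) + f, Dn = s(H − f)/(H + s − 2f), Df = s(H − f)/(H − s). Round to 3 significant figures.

f/5

Write h = H − f = f²/(N·c). The thin-lens limits are Dn = s·h/(h + (s−f)) and Df = s·h/(h − (s−f)), so DoF = Df − Dn = 2·s·(s−f)·h / (h² − (s−f)²).
That is a quadratic in h: DoF·h² − 2·s·(s−f)·h − DoF·(s−f)² = 0 ⇒ h = (s−f)·(s + √(s² + DoF²)) / DoF = 527 × (540 + √(540² + 102²)) / 102 = 527 × (540 + 549.549) / 102 ≈ 5629.3 mm.
Then N = f²/(c·h) = 13² / (0.006 × 5629.3) = 169 / 33.776 ≈ 5.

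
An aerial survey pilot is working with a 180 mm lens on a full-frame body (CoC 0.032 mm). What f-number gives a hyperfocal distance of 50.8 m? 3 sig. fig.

f/20

Rearrange H = f²/(N·c) + f for N: N = f² / ((H − f)·c).
N = 180² / ((50800 − 180) × 0.032) = 32400 / 1620 ≈ 20.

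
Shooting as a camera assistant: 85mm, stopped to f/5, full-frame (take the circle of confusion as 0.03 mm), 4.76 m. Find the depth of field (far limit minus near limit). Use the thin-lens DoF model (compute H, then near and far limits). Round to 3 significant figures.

0.933 m

Hyperfocal distance H = f²/(N·c) + f = 85²/(5 × 0.03) + 85 = 7225/0.15 + 85 ≈ 48251.7 mm ≈ 48.25 m.
Near limit Dn = s·(H − f)/(H + s − 2f) = 4760 × (48251.7 − 85) / (48251.7 + 4760 − 2 × 85) = 4760 × 48166.7 / 52841.7 ≈ 4338.87 mm.
Far limit Df = s·(H − f)/(H − s) = 4760 × (48251.7 − 85) / (48251.7 − 4760) = 4760 × 48166.7 / 43491.7 ≈ 5271.66 mm.
Depth of field = Df − Dn = 5271.66 − 4338.87 ≈ 932.79 mm ≈ 0.933 m.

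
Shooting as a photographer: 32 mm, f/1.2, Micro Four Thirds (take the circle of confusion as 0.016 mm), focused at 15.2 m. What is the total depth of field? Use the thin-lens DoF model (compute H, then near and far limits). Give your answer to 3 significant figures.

9.41 m

Hyperfocal distance H = f²/(N·c) + f = 32²/(1.2 × 0.016) + 32 = 1024/0.0192 + 32 ≈ 53365.3 mm ≈ 53.37 m.
Near limit Dn = s·(H − f)/(H + s − 2f) = 15200 × (53365.3 − 32) / (53365.3 + 15200 − 2 × 32) = 15200 × 53333.3 / 68501.3 ≈ 11834.3 mm.
Far limit Df = s·(H − f)/(H − s) = 15200 × (53365.3 − 32) / (53365.3 − 15200) = 15200 × 53333.3 / 38165.3 ≈ 21240.9 mm.
Depth of field = Df − Dn = 21240.9 − 11834.3 ≈ 9406.6 mm ≈ 9.41 m.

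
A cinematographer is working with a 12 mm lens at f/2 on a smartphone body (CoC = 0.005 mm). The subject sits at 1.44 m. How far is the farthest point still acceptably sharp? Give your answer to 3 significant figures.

Hyperfocal distance H = f²/(N·c) + f = 12²/(2 × 0.005) + 12 = 144/0.01 + 12 ≈ 14412.0 mm ≈ 14.41 m.
Far limit Df = s·(H − f)/(H − s) = 1440 × (14412.0 − 12) / (14412.0 − 1440) = 1440 × 14400.0 / 12972.0 ≈ 1598.5 mm ≈ 1.60 m.

1.60 m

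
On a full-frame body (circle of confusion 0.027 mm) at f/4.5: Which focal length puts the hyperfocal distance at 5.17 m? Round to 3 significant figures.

25.0 mm

From H = f²/(N·c) + f, with f ≪ H: f ≈ √(H·N·c) = √(5170 × 4.5 × 0.027) = √628.15 ≈ 25.06 mm.
Exact: f² + N·c·f − N·c·H = 0 ⇒ f = (−N·c + √((N·c)² + 4·N·c·H))/2 = (−0.1215 + √2512.6)/2 ≈ 25.002 mm ≈ 25.0 mm.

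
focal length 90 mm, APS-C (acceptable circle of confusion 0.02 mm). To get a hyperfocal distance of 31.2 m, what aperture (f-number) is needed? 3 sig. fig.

f/13

Rearrange H = f²/(N·c) + f for N: N = f² / ((H − f)·c).
N = 90² / ((31200 − 90) × 0.02) = 8100 / 622.2 ≈ 13.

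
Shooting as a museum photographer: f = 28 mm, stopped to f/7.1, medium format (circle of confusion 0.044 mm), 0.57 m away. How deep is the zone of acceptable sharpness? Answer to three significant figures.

Hyperfocal distance H = f²/(N·c) + f = 28²/(7.1 × 0.044) + 28 = 784/0.3124 + 28 ≈ 2537.6 mm ≈ 2.538 m.
Near limit Dn = s·(H − f)/(H + s − 2f) = 570 × (2537.6 − 28) / (2537.6 + 570 − 2 × 28) = 570 × 2509.6 / 3051.6 ≈ 468.76 mm.
Far limit Df = s·(H − f)/(H − s) = 570 × (2537.6 − 28) / (2537.6 − 570) = 570 × 2509.6 / 1967.6 ≈ 727.01 mm.
Depth of field = Df − Dn = 727.01 − 468.76 ≈ 258.25 mm.

258 mm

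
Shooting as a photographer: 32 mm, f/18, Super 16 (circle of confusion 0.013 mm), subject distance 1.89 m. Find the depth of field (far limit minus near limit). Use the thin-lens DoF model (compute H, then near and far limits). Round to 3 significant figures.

Hyperfocal distance H = f²/(N·c) + f = 32²/(18 × 0.013) + 32 = 1024/0.234 + 32 ≈ 4408.1 mm ≈ 4.408 m.
Near limit Dn = s·(H − f)/(H + s − 2f) = 1890 × (4408.1 − 32) / (4408.1 + 1890 − 2 × 32) = 1890 × 4376.1 / 6234.1 ≈ 1326.7 mm.
Far limit Df = s·(H − f)/(H − s) = 1890 × (4408.1 − 32) / (4408.1 − 1890) = 1890 × 4376.1 / 2518.1 ≈ 3284.6 mm.
Depth of field = Df − Dn = 3284.6 − 1326.7 ≈ 1957.9 mm ≈ 1.96 m.

1.96 m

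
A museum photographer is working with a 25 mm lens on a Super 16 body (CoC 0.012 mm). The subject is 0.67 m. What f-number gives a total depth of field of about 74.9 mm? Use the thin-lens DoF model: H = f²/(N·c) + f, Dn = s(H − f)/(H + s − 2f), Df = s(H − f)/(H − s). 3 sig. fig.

Write h = H − f = f²/(N·c). The thin-lens limits are Dn = s·h/(h + (s−f)) and Df = s·h/(h − (s−f)), so DoF = Df − Dn = 2·s·(s−f)·h / (h² − (s−f)²).
That is a quadratic in h: DoF·h² − 2·s·(s−f)·h − DoF·(s−f)² = 0 ⇒ h = (s−f)·(s + √(s² + DoF²)) / DoF = 645 × (670 + √(670² + 74.9²)) / 74.9 = 645 × (670 + 674.174) / 74.9 ≈ 11575 mm.
Then N = f²/(c·h) = 25² / (0.012 × 11575) = 625 / 138.90 ≈ 4.50.

f/4.50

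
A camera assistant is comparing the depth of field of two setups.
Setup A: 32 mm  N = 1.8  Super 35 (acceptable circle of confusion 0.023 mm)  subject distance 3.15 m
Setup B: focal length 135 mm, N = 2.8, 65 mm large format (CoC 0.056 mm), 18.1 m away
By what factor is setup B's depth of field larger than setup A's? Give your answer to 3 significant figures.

Setup A: H = 32²/(1.8×0.023) + 32 ≈ 24766.3 mm; DoF = Df − Dn = 3604.37 − 2797.36 ≈ 807.01 mm.
Setup B: H = 135²/(2.8×0.056) + 135 ≈ 116365.9 mm; DoF = Df − Dn = 21409.0 − 15676.9 ≈ 5732.1 mm.
Ratio = 5732.1 / 807.01 ≈ 7.10.

7.10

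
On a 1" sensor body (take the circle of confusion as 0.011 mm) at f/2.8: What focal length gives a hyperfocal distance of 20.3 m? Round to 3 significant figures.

25.0 mm

From H = f²/(N·c) + f, with f ≪ H: f ≈ √(H·N·c) = √(20300 × 2.8 × 0.011) = √625.24 ≈ 25.00 mm.
The +f correction barely moves this — solving exactly, f² + N·c·f − N·c·H = 0 ⇒ f = (−N·c + √((N·c)² + 4·N·c·H))/2 = (−0.0308 + √2501.0)/2 ≈ 24.989 mm, so f ≈ 25.0 mm.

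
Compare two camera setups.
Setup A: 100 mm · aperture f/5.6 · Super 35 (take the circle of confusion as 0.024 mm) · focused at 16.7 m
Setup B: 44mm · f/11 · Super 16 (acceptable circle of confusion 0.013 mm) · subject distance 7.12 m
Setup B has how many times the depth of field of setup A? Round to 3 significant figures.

Setup A: H = 100²/(5.6×0.024) + 100 ≈ 74504.8 mm; DoF = Df − Dn = 21495.8 − 13653.8 ≈ 7842.0 mm.
Setup B: H = 44²/(11×0.013) + 44 ≈ 13582.5 mm; DoF = Df − Dn = 14916 − 4676 ≈ 10240 mm.
Ratio = 10240 / 7842.0 ≈ 1.31.

1.31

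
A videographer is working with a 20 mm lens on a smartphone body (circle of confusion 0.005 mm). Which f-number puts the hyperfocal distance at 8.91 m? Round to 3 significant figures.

f/9

Rearrange H = f²/(N·c) + f for N: N = f² / ((H − f)·c).
N = 20² / ((8910 − 20) × 0.005) = 400 / 44.45 ≈ 9.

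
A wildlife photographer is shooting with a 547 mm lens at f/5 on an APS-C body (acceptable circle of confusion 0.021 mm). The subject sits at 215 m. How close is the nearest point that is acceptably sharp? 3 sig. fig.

Hyperfocal distance H = f²/(N·c) + f = 547²/(5 × 0.021) + 547 = 299209/0.105 + 547 ≈ 2850156.5 mm ≈ 2850 m.
Near limit Dn = s·(H − f)/(H + s − 2f) = 215000 × (2850156.5 − 547) / (2850156.5 + 215000 − 2 × 547) = 215000 × 2849609.5 / 3064062.5 ≈ 199952 mm ≈ 200 m.

200 m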